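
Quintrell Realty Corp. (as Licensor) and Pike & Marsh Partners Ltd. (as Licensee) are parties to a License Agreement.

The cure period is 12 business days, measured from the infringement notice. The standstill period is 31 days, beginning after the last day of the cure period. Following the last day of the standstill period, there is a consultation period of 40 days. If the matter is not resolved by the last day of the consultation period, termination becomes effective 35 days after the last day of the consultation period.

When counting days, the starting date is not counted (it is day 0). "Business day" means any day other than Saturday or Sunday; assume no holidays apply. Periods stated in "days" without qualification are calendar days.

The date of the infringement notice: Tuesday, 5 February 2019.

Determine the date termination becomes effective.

The last day of the cure period: 12 business days after Tuesday, 5 February 2019, skipping weekends — Feb 6, Feb 7, Feb 8, Feb 11, …, Feb 19, Feb 20, Feb 21 — lands on Thursday, 21 February 2019.
Adding 31 calendar days to 21 February 2019 gives 24 March 2019, which is the last day of the standstill period.
Adding 40 calendar days to 24 March 2019 gives 3 May 2019, which is the last day of the consultation period.
The date termination becomes effective: 35 calendar days after 3 May 2019 is 7 June 2019.

7 June 2019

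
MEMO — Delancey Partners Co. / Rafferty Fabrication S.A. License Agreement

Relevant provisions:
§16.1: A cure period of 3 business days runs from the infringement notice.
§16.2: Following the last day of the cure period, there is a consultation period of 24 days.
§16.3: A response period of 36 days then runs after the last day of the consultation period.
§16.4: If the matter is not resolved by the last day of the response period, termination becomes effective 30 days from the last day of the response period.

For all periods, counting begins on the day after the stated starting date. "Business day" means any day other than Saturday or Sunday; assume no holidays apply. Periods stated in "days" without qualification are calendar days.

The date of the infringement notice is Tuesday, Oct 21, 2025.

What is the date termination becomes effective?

Jan 22, 2026

From Tuesday, Oct 21, 2025, 3 business days (Oct 22, Oct 23, Oct 24, skipping weekends) brings us to Friday, Oct 24, 2025, which is the last day of the cure period.
The last day of the consultation period: 24 calendar days after Oct 24, 2025 is Nov 17, 2025.
Adding 36 calendar days to Nov 17, 2025 gives Dec 23, 2025, which is the last day of the response period.
Adding 30 calendar days to Dec 23, 2025 gives Jan 22, 2026, which is the date termination becomes effective.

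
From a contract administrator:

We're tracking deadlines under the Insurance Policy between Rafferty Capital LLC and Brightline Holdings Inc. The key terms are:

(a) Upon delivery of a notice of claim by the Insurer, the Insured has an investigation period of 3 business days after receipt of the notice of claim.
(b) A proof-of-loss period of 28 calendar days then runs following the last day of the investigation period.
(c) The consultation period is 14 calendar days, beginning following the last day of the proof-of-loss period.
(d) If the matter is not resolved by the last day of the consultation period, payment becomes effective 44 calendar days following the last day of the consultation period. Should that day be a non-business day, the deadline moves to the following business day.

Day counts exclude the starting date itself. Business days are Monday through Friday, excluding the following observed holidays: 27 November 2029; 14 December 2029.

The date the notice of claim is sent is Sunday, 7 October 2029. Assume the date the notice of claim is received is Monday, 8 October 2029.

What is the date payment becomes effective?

The last day of the investigation period: 3 business days after Monday, 8 October 2029, skipping weekends — Oct 9, Oct 10, Oct 11 — lands on Thursday, 11 October 2029.
Adding 28 calendar days to 11 October 2029 gives 8 November 2029, which is the last day of the proof-of-loss period.
Adding 14 calendar days to 8 November 2029 gives 22 November 2029, which is the last day of the consultation period.
The date payment becomes effective: 22 November 2029 + 44 days = 5 January 2030. That falls on a Saturday, so it rolls to the next business day, Monday, 7 January 2030.

7 January 2030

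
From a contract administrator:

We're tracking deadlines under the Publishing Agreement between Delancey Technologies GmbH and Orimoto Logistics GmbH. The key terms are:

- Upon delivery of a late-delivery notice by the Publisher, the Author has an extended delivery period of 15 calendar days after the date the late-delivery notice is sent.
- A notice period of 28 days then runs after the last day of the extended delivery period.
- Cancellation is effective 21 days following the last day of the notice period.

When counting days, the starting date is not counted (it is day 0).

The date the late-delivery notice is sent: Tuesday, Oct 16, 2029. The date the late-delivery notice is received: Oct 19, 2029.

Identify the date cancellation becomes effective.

The last day of the extended delivery period: Oct 16, 2029 + 15 days = Oct 31, 2029.
The last day of the notice period: Oct 31, 2029 + 28 days = Nov 28, 2029.
The date cancellation becomes effective: Nov 28, 2029 + 21 days = Dec 19, 2029.

Dec 19, 2029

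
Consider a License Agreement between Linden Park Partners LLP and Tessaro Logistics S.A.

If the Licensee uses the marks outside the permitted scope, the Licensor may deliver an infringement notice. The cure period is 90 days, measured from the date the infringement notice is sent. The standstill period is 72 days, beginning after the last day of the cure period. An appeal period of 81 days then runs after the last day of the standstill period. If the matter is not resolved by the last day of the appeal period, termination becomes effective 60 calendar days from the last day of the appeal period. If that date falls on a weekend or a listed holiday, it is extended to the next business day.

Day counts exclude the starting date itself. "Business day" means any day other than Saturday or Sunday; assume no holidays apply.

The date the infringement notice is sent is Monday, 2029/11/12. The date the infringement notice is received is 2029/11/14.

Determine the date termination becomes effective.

2030/09/11

The last day of the cure period: 90 calendar days after 2029/11/12 is 2030/02/10.
Adding 72 calendar days to 2030/02/10 gives 2030/04/23, which is the last day of the standstill period.
Adding 81 calendar days to 2030/04/23 gives 2030/07/13, which is the last day of the appeal period.
The date termination becomes effective: 60 calendar days after 2030/07/13 is 2030/09/11. 2030/09/11 is a Wednesday, so no roll-forward applies.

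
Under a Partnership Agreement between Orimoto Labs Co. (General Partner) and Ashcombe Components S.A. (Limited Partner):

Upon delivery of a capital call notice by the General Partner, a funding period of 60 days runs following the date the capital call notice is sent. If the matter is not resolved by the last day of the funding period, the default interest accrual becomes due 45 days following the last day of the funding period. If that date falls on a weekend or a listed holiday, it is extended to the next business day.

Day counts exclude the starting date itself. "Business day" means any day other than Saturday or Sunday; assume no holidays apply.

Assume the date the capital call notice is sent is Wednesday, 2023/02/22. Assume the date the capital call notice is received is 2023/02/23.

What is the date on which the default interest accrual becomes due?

Adding 60 calendar days to 2023/02/22 gives 2023/04/23, which is the last day of the funding period.
The date on which the default interest accrual becomes due: 45 calendar days after 2023/04/23 is 2023/06/07. 2023/06/07 is a Wednesday, so no roll-forward applies.

2023/06/07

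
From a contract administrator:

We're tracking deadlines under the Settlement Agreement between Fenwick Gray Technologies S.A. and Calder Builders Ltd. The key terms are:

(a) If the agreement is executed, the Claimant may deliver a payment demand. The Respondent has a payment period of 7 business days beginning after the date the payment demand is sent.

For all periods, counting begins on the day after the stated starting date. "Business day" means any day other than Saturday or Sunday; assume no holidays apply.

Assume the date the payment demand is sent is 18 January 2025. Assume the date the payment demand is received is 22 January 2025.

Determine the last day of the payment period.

28 January 2025

From Saturday, 18 January 2025, 7 business days (Jan 20, Jan 21, Jan 22, Jan 23, Jan 24, Jan 27, Jan 28, skipping weekends) brings us to Tuesday, 28 January 2025, which is the last day of the payment period.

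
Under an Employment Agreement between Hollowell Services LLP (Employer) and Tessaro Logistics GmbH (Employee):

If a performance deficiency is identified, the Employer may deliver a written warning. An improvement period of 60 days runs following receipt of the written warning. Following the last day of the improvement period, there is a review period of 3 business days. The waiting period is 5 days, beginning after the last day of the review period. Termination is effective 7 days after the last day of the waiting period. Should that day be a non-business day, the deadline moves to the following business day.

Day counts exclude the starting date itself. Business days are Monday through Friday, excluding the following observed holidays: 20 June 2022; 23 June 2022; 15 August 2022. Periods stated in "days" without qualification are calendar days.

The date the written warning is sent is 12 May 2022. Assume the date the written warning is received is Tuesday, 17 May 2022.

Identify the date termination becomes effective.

The last day of the improvement period: 60 calendar days after 17 May 2022 is 16 July 2022.
From Saturday, 16 July 2022, 3 business days (Jul 18, Jul 19, Jul 20, skipping weekends) brings us to Wednesday, 20 July 2022, which is the last day of the review period.
The last day of the waiting period: 20 July 2022 + 5 days = 25 July 2022.
The date termination becomes effective: 25 July 2022 + 7 days = 1 August 2022. 1 August 2022 is a Monday and is not a listed holiday, so no roll-forward applies.

1 August 2022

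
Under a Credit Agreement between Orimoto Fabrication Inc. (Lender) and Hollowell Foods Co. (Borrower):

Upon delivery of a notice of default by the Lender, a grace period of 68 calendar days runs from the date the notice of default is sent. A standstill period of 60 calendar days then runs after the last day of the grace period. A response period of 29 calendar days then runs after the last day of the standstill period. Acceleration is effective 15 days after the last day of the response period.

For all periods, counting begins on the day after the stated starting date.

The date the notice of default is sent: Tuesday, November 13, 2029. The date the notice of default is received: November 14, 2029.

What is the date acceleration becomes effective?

May 4, 2030

The last day of the grace period: 68 calendar days after November 13, 2029 is January 20, 2030.
The last day of the standstill period: January 20, 2030 + 60 days = March 21, 2030.
Adding 29 calendar days to March 21, 2030 gives April 19, 2030, which is the last day of the response period.
The date acceleration becomes effective: April 19, 2030 + 15 days = May 4, 2030.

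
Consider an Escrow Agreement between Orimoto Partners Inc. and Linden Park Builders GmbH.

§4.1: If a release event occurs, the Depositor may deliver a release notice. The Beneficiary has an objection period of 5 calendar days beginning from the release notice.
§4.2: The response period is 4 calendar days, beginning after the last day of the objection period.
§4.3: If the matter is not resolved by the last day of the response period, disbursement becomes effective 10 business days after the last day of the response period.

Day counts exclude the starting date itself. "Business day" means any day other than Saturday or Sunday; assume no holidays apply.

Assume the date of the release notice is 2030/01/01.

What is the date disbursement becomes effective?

The last day of the objection period: 5 calendar days after 2030/01/01 is 2030/01/06.
The last day of the response period: 2030/01/06 + 4 days = 2030/01/10.
From Thursday, 2030/01/10, 10 business days (Jan 11, Jan 14, Jan 15, Jan 16, Jan 17, Jan 18, Jan 21, Jan 22, Jan 23, Jan 24, skipping weekends) brings us to Thursday, 2030/01/24, which is the date disbursement becomes effective.

2030/01/24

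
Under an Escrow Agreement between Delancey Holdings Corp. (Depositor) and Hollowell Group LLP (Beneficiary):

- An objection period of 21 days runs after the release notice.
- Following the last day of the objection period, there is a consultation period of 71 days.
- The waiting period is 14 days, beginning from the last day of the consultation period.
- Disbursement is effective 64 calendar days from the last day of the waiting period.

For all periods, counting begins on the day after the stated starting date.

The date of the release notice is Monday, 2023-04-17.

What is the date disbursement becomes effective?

The last day of the objection period: 21 calendar days after 2023-04-17 is 2023-05-08.
Adding 71 calendar days to 2023-05-08 gives 2023-07-18, which is the last day of the consultation period.
The last day of the waiting period: 14 calendar days after 2023-07-18 is 2023-08-01.
Adding 64 calendar days to 2023-08-01 gives 2023-10-04, which is the date disbursement becomes effective.

2023-10-04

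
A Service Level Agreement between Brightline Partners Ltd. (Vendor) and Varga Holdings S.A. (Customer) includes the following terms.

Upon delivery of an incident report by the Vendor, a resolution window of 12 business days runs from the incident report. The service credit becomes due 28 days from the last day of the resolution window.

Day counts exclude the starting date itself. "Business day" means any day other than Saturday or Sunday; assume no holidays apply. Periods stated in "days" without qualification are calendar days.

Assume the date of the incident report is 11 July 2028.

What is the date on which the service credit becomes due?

24 August 2028

The last day of the resolution window: 12 business days after Tuesday, 11 July 2028, skipping weekends — Jul 12, Jul 13, Jul 14, Jul 17, …, Jul 25, Jul 26, Jul 27 — lands on Thursday, 27 July 2028.
Adding 28 calendar days to 27 July 2028 gives 24 August 2028, which is the date on which the service credit becomes due.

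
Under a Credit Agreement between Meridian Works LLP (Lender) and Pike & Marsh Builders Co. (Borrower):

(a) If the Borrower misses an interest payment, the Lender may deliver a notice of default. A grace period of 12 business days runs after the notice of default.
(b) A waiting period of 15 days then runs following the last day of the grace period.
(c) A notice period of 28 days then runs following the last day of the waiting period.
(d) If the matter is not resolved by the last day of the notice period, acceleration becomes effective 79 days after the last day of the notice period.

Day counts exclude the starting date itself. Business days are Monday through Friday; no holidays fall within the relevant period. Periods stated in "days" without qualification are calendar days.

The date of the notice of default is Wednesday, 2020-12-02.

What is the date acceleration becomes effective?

From Wednesday, 2020-12-02, 12 business days (Dec 3, Dec 4, Dec 7, Dec 8, …, Dec 16, Dec 17, Dec 18, skipping weekends) brings us to Friday, 2020-12-18, which is the last day of the grace period.
Adding 15 calendar days to 2020-12-18 gives 2021-01-02, which is the last day of the waiting period.
The last day of the notice period: 2021-01-02 + 28 days = 2021-01-30.
The date acceleration becomes effective: 79 calendar days after 2021-01-30 is 2021-04-19.

2021-04-19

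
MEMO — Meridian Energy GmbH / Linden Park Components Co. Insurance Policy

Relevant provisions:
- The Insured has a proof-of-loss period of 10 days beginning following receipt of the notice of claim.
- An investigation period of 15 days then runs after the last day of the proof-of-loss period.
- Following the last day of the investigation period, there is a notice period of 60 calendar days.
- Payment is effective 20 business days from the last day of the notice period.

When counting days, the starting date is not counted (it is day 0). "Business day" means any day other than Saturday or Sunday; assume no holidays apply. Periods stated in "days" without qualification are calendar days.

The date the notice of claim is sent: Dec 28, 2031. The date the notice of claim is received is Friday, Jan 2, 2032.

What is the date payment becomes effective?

Apr 23, 2032

The last day of the proof-of-loss period: Jan 2, 2032 + 10 days = Jan 12, 2032.
The last day of the investigation period: 15 calendar days after Jan 12, 2032 is Jan 27, 2032.
The last day of the notice period: Jan 27, 2032 + 60 days = Mar 27, 2032.
The date payment becomes effective: counting 20 business days from Saturday, Mar 27, 2032 (Mar 29, Mar 30, Mar 31, Apr 1, …, Apr 21, Apr 22, Apr 23, skipping weekends) reaches Friday, Apr 23, 2032.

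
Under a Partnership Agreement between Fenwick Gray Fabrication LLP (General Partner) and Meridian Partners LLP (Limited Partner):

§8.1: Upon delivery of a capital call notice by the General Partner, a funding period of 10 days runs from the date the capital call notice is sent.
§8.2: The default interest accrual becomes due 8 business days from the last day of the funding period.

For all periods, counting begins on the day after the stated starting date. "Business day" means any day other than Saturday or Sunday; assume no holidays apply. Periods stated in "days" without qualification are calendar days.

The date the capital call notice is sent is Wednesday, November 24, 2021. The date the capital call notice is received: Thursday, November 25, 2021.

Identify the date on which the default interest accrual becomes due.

The last day of the funding period: November 24, 2021 + 10 days = December 4, 2021.
The date on which the default interest accrual becomes due: counting 8 business days from Saturday, December 4, 2021 (Dec 6, Dec 7, Dec 8, Dec 9, Dec 10, Dec 13, Dec 14, Dec 15, skipping weekends) reaches Wednesday, December 15, 2021.

December 15, 2021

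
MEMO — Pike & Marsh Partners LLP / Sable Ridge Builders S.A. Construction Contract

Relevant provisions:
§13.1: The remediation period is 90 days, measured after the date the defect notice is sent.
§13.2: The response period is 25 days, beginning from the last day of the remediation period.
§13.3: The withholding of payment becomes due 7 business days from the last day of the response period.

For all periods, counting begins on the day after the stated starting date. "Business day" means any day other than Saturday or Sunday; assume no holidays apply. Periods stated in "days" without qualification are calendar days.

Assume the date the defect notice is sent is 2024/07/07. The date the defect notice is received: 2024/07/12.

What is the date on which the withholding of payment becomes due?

The last day of the remediation period: 2024/07/07 + 90 days = 2024/10/05.
The last day of the response period: 2024/10/05 + 25 days = 2024/10/30.
The date on which the withholding of payment becomes due: 7 business days after Wednesday, 2024/10/30, skipping weekends — Oct 31, Nov 1, Nov 4, Nov 5, Nov 6, Nov 7, Nov 8 — lands on Friday, 2024/11/08.

2024/11/08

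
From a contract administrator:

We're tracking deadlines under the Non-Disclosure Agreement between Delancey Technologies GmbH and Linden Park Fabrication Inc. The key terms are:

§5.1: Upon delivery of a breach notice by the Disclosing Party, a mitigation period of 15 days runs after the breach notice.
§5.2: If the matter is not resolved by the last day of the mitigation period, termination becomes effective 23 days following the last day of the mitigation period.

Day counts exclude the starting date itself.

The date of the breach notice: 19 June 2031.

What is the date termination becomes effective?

The last day of the mitigation period: 19 June 2031 + 15 days = 4 July 2031.
Adding 23 calendar days to 4 July 2031 gives 27 July 2031, which is the date termination becomes effective.

27 July 2031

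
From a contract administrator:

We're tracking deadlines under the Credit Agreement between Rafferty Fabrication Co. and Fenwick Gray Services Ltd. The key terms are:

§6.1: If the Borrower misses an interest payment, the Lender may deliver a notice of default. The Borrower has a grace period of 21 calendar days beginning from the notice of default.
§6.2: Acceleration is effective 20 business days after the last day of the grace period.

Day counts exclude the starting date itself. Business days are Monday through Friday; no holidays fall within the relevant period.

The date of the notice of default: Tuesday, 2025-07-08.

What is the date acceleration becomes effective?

2025-08-26

The last day of the grace period: 2025-07-08 + 21 days = 2025-07-29.
The date acceleration becomes effective: 20 business days after Tuesday, 2025-07-29, skipping weekends — Jul 30, Jul 31, Aug 1, Aug 4, …, Aug 22, Aug 25, Aug 26 — lands on Tuesday, 2025-08-26.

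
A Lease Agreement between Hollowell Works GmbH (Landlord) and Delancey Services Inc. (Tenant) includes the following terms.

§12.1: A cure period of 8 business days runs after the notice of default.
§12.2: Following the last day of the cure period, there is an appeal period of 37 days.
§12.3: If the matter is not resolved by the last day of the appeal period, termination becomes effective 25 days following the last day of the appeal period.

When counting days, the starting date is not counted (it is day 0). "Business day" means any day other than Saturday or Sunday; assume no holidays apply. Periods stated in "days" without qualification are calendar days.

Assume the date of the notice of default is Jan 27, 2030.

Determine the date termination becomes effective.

Apr 9, 2030

The last day of the cure period: 8 business days after Sunday, Jan 27, 2030, skipping weekends — Jan 28, Jan 29, Jan 30, Jan 31, Feb 1, Feb 4, Feb 5, Feb 6 — lands on Wednesday, Feb 6, 2030.
The last day of the appeal period: Feb 6, 2030 + 37 days = Mar 15, 2030.
The date termination becomes effective: 25 calendar days after Mar 15, 2030 is Apr 9, 2030.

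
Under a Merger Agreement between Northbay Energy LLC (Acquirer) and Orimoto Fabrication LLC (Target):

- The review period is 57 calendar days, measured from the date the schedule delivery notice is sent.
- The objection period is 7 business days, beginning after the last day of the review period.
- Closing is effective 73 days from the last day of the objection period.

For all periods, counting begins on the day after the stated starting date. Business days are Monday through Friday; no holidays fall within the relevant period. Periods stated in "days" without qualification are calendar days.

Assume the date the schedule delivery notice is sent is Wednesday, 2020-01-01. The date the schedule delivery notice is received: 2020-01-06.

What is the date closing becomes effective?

2020-05-21

The last day of the review period: 2020-01-01 + 57 days = 2020-02-27.
The last day of the objection period: counting 7 business days from Thursday, 2020-02-27 (Feb 28, Mar 2, Mar 3, Mar 4, Mar 5, Mar 6, Mar 9, skipping weekends) reaches Monday, 2020-03-09.
Adding 73 calendar days to 2020-03-09 gives 2020-05-21, which is the date closing becomes effective.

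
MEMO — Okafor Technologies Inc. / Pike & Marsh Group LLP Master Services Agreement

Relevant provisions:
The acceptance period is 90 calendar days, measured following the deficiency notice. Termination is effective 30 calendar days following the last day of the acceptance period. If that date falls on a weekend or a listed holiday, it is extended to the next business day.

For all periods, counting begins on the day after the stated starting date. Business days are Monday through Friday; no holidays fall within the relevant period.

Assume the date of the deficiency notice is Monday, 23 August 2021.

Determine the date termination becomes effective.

21 December 2021

The last day of the acceptance period: 90 calendar days after 23 August 2021 is 21 November 2021.
The date termination becomes effective: 30 calendar days after 21 November 2021 is 21 December 2021. 21 December 2021 is a Tuesday, so no roll-forward applies.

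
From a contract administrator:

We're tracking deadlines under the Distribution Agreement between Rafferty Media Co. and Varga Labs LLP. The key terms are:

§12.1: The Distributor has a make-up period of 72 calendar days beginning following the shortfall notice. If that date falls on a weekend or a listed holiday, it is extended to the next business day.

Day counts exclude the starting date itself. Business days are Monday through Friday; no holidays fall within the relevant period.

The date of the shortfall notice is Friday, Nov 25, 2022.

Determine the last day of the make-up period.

Adding 72 calendar days to Nov 25, 2022 gives Feb 5, 2023, which is the last day of the make-up period. That falls on a Sunday, so it rolls to the next business day, Monday, Feb 6, 2023.

Feb 6, 2023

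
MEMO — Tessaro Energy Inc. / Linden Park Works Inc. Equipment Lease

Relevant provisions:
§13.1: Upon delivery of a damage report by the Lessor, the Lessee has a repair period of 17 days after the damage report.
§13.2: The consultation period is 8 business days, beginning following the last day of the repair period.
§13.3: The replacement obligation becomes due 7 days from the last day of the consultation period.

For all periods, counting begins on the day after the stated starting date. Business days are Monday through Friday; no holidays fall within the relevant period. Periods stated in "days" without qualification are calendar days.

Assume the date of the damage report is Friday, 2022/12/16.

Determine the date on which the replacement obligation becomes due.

The last day of the repair period: 2022/12/16 + 17 days = 2023/01/02.
The last day of the consultation period: 8 business days after Monday, 2023/01/02, skipping weekends — Jan 3, Jan 4, Jan 5, Jan 6, Jan 9, Jan 10, Jan 11, Jan 12 — lands on Thursday, 2023/01/12.
Adding 7 calendar days to 2023/01/12 gives 2023/01/19, which is the date on which the replacement obligation becomes due.

2023/01/19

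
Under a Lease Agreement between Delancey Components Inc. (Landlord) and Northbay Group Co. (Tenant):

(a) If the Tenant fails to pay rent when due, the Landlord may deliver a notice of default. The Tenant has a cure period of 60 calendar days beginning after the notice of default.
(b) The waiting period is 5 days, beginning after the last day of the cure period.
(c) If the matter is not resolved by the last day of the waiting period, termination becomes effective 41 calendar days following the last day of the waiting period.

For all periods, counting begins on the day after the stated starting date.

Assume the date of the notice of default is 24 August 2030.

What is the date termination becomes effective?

8 December 2030

Adding 60 calendar days to 24 August 2030 gives 23 October 2030, which is the last day of the cure period.
The last day of the waiting period: 23 October 2030 + 5 days = 28 October 2030.
The date termination becomes effective: 41 calendar days after 28 October 2030 is 8 December 2030.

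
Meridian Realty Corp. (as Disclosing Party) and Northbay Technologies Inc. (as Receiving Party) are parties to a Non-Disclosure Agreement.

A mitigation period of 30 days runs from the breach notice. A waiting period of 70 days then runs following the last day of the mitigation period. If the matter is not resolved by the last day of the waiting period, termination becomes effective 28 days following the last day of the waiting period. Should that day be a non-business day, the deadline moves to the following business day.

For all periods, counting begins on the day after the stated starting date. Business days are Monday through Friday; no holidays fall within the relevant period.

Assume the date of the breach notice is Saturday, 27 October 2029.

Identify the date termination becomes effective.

4 March 2030

Adding 30 calendar days to 27 October 2029 gives 26 November 2029, which is the last day of the mitigation period.
Adding 70 calendar days to 26 November 2029 gives 4 February 2030, which is the last day of the waiting period.
The date termination becomes effective: 28 calendar days after 4 February 2030 is 4 March 2030. 4 March 2030 is a Monday, so no roll-forward applies.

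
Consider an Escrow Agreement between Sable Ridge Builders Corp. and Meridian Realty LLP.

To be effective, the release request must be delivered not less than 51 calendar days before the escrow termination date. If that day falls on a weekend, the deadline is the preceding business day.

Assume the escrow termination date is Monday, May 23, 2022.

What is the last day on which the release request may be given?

May 23, 2022 minus 51 days is April 2, 2022. That is a Saturday, so the deadline moves back to Friday, April 1, 2022.

April 1, 2022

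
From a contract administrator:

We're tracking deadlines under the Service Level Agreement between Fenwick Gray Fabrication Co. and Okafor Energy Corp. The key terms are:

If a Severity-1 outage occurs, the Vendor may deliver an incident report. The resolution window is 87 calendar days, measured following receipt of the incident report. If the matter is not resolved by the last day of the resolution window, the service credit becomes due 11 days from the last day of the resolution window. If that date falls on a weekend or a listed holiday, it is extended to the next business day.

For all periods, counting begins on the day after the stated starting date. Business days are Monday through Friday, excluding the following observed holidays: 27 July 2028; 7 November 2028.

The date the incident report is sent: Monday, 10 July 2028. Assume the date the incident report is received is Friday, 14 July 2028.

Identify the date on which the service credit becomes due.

20 October 2028

The last day of the resolution window: 87 calendar days after 14 July 2028 is 9 October 2028.
The date on which the service credit becomes due: 11 calendar days after 9 October 2028 is 20 October 2028. 20 October 2028 is a Friday and is not a listed holiday, so no roll-forward applies.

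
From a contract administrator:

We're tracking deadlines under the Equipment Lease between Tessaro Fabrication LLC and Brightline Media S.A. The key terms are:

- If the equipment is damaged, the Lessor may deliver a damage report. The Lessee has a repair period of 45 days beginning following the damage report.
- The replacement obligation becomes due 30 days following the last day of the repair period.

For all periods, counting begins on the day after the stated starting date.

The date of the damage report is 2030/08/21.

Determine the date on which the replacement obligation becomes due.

Adding 45 calendar days to 2030/08/21 gives 2030/10/05, which is the last day of the repair period.
The date on which the replacement obligation becomes due: 2030/10/05 + 30 days = 2030/11/04.

2030/11/04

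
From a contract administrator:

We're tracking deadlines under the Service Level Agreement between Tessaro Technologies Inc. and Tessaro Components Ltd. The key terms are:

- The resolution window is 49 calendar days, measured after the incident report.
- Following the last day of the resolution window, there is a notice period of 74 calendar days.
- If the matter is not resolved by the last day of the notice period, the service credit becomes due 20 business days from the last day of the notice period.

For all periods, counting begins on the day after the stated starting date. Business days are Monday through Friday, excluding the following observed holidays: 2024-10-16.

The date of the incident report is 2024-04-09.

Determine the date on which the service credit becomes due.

2024-09-06

The last day of the resolution window: 2024-04-09 + 49 days = 2024-05-28.
The last day of the notice period: 2024-05-28 + 74 days = 2024-08-10.
From Saturday, 2024-08-10, 20 business days (Aug 12, Aug 13, Aug 14, Aug 15, …, Sep 4, Sep 5, Sep 6, skipping weekends) brings us to Friday, 2024-09-06, which is the date on which the service credit becomes due.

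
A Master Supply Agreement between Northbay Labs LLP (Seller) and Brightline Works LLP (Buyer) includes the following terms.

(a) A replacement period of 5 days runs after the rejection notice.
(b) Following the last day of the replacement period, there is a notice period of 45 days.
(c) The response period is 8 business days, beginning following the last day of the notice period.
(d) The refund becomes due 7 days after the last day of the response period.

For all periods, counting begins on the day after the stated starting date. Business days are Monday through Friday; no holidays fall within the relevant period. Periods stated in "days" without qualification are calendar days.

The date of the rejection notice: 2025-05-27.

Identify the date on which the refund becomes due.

2025-08-04

Adding 5 calendar days to 2025-05-27 gives 2025-06-01, which is the last day of the replacement period.
The last day of the notice period: 2025-06-01 + 45 days = 2025-07-16.
From Wednesday, 2025-07-16, 8 business days (Jul 17, Jul 18, Jul 21, Jul 22, Jul 23, Jul 24, Jul 25, Jul 28, skipping weekends) brings us to Monday, 2025-07-28, which is the last day of the response period.
Adding 7 calendar days to 2025-07-28 gives 2025-08-04, which is the date on which the refund becomes due.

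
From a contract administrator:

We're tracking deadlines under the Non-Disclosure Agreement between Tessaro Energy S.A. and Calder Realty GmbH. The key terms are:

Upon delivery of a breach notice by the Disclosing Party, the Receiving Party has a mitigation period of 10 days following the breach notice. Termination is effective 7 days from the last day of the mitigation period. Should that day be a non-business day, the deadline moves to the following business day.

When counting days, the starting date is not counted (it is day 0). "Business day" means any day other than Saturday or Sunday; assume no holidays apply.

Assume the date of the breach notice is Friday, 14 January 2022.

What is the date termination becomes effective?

31 January 2022

The last day of the mitigation period: 14 January 2022 + 10 days = 24 January 2022.
The date termination becomes effective: 7 calendar days after 24 January 2022 is 31 January 2022. 31 January 2022 is a Monday, so no roll-forward applies.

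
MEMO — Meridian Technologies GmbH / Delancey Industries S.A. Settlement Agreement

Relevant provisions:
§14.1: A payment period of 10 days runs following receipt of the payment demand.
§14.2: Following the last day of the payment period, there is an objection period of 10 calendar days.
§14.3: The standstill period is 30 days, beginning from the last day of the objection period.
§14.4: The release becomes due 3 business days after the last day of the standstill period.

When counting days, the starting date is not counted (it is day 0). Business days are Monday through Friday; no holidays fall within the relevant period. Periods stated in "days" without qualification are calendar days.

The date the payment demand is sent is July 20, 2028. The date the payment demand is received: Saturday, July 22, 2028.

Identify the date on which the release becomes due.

Adding 10 calendar days to July 22, 2028 gives August 1, 2028, which is the last day of the payment period.
The last day of the objection period: August 1, 2028 + 10 days = August 11, 2028.
The last day of the standstill period: August 11, 2028 + 30 days = September 10, 2028.
The date on which the release becomes due: 3 business days after Sunday, September 10, 2028, skipping weekends — Sep 11, Sep 12, Sep 13 — lands on Wednesday, September 13, 2028.

September 13, 2028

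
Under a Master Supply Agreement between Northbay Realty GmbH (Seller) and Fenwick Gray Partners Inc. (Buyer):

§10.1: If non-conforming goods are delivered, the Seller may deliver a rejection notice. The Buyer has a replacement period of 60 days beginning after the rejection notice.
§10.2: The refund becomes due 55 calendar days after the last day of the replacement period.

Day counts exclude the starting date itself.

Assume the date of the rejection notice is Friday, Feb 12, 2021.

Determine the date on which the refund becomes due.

The last day of the replacement period: Feb 12, 2021 + 60 days = Apr 13, 2021.
The date on which the refund becomes due: Apr 13, 2021 + 55 days = Jun 7, 2021.

Jun 7, 2021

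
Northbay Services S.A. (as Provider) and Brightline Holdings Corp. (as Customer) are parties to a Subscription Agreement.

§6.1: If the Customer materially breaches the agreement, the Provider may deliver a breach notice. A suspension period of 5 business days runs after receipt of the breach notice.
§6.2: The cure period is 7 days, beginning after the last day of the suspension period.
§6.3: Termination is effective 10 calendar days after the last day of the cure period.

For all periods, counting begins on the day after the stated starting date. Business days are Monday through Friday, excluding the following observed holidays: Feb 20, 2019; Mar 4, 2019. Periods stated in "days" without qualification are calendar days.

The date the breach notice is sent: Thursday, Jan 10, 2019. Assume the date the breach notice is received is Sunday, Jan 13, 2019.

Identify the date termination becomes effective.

The last day of the suspension period: counting 5 business days from Sunday, Jan 13, 2019 (Jan 14, Jan 15, Jan 16, Jan 17, Jan 18, skipping weekends) reaches Friday, Jan 18, 2019.
Adding 7 calendar days to Jan 18, 2019 gives Jan 25, 2019, which is the last day of the cure period.
The date termination becomes effective: Jan 25, 2019 + 10 days = Feb 4, 2019.

Feb 4, 2019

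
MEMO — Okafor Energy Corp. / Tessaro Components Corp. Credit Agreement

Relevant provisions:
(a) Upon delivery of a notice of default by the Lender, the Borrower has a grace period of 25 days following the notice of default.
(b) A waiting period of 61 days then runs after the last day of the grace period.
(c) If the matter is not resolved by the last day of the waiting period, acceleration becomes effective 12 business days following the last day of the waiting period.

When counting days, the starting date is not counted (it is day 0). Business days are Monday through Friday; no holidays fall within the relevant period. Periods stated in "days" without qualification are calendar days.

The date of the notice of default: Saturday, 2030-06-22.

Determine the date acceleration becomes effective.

The last day of the grace period: 25 calendar days after 2030-06-22 is 2030-07-17.
The last day of the waiting period: 61 calendar days after 2030-07-17 is 2030-09-16.
The date acceleration becomes effective: 12 business days after Monday, 2030-09-16, skipping weekends — Sep 17, Sep 18, Sep 19, Sep 20, …, Sep 30, Oct 1, Oct 2 — lands on Wednesday, 2030-10-02.

2030-10-02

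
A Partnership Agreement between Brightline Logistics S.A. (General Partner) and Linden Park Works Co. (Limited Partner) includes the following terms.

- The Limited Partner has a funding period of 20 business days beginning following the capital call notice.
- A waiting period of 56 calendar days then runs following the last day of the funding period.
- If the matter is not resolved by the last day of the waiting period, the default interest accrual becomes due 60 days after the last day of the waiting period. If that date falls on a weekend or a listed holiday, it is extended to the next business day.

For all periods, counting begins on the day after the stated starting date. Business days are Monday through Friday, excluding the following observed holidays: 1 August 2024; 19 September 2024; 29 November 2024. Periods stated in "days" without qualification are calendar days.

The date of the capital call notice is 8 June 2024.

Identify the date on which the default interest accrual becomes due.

The last day of the funding period: 20 business days after Saturday, 8 June 2024, skipping weekends — Jun 10, Jun 11, Jun 12, Jun 13, …, Jul 3, Jul 4, Jul 5 — lands on Friday, 5 July 2024.
The last day of the waiting period: 56 calendar days after 5 July 2024 is 30 August 2024.
Adding 60 calendar days to 30 August 2024 gives 29 October 2024, which is the date on which the default interest accrual becomes due. 29 October 2024 is a Tuesday and is not a listed holiday, so no roll-forward applies.

29 October 2024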